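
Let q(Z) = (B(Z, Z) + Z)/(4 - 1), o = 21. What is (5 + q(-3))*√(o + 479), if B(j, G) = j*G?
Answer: 70*√5 ≈ 156.52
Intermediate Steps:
B(j, G) = G*j
q(Z) = Z/3 + Z²/3 (q(Z) = (Z*Z + Z)/(4 - 1) = (Z² + Z)/3 = (Z + Z²)*(⅓) = Z/3 + Z²/3)
(5 + q(-3))*√(o + 479) = (5 + (⅓)*(-3)*(1 - 3))*√(21 + 479) = (5 + (⅓)*(-3)*(-2))*√500 = (5 + 2)*(10*√5) = 7*(10*√5) = 70*√5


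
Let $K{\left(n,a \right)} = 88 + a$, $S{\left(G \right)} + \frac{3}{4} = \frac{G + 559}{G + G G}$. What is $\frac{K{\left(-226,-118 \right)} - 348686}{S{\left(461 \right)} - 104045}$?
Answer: $\frac{49513487408}{14773247271} \approx 3.3516$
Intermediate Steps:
$S{\left(G \right)} = - \frac{3}{4} + \frac{559 + G}{G + G^{2}}$ ($S{\left(G \right)} = - \frac{3}{4} + \frac{G + 559}{G + G G} = - \frac{3}{4} + \frac{559 + G}{G + G^{2}}$)
$\frac{K{\left(-226,-118 \right)} - 348686}{S{\left(461 \right)} - 104045} = \frac{\left(88 - 118\right) - 348686}{\frac{2236 + 461 - 3 \cdot 461^{2}}{4 \cdot 461 \left(1 + 461\right)} - 104045} = \frac{-30 - 348686}{\frac{1}{4} \cdot \frac{1}{461} \cdot \frac{1}{462} \left(2236 + 461 - 637563\right) - 104045} = - \frac{348716}{\frac{1}{4} \cdot \frac{1}{461} \cdot \frac{1}{462} \left(2236 + 461 - 637563\right) - 104045} = - \frac{348716}{\frac{1}{4} \cdot \frac{1}{461} \cdot \frac{1}{462} \left(-634866\right) - 104045} = - \frac{348716}{- \frac{105811}{141988} - 104045} = - \frac{348716}{- \frac{14773247271}{141988}} = \left(-348716\right) \left(- \frac{141988}{14773247271}\right) = \frac{49513487408}{14773247271}$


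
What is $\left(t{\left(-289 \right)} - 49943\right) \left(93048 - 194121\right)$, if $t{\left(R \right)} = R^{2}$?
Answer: $-3393829194$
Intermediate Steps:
$\left(t{\left(-289 \right)} - 49943\right) \left(93048 - 194121\right) = \left(\left(-289\right)^{2} - 49943\right) \left(93048 - 194121\right) = \left(83521 - 49943\right) \left(-101073\right) = 33578 \left(-101073\right) = -3393829194$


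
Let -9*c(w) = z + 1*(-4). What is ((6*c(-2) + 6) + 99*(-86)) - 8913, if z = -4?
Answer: -52247/3 ≈ -17416.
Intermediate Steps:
c(w) = 8/9 (c(w) = -(-4 + 1*(-4))/9 = -(-4 - 4)/9 = -⅑*(-8) = 8/9)
((6*c(-2) + 6) + 99*(-86)) - 8913 = ((6*(8/9) + 6) + 99*(-86)) - 8913 = ((16/3 + 6) - 8514) - 8913 = (34/3 - 8514) - 8913 = -25508/3 - 8913 = -52247/3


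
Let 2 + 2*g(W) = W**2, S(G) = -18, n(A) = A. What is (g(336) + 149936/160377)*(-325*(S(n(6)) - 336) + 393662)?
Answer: 4605344531863960/160377 ≈ 2.8716e+10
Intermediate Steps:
g(W) = -1 + W**2/2
(g(336) + 149936/160377)*(-325*(S(n(6)) - 336) + 393662) = ((-1 + (1/2)*336**2) + 149936/160377)*(-325*(-18 - 336) + 393662) = ((-1 + (1/2)*112896) + 149936*(1/160377))*(-325*(-354) + 393662) = ((-1 + 56448) + 149936/160377)*(115050 + 393662) = (56447 + 149936/160377)*508712 = (9052950455/160377)*508712 = 4605344531863960/160377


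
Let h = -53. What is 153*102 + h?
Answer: 15553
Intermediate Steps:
153*102 + h = 153*102 - 53 = 15606 - 53 = 15553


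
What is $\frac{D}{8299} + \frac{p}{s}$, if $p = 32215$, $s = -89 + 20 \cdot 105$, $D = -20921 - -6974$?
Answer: $\frac{239304868}{16689289} \approx 14.339$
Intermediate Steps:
$D = -13947$ ($D = -20921 + 6974 = -13947$)
$s = 2011$ ($s = -89 + 2100 = 2011$)
$\frac{D}{8299} + \frac{p}{s} = - \frac{13947}{8299} + \frac{32215}{2011} = \frac{239304868}{16689289}$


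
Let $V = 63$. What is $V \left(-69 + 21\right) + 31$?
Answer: $-2993$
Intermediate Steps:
$V \left(-69 + 21\right) + 31 = 63 \left(-69 + 21\right) + 31 = 63 \left(-48\right) + 31 = -3024 + 31 = -2993$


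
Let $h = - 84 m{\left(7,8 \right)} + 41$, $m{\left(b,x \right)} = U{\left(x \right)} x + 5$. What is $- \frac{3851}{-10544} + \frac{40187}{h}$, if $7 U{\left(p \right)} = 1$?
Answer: $- \frac{421902503}{5008400} \approx -84.239$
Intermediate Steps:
$U{\left(p \right)} = \frac{1}{7}$ ($U{\left(p \right)} = \frac{1}{7} \cdot 1 = \frac{1}{7}$)
$m{\left(b,x \right)} = 5 + \frac{x}{7}$ ($m{\left(b,x \right)} = \frac{x}{7} + 5 = 5 + \frac{x}{7}$)
$h = -475$ ($h = - 84 \left(5 + \frac{1}{7} \cdot 8\right) + 41 = - 84 \left(5 + \frac{8}{7}\right) + 41 = \left(-84\right) \frac{43}{7} + 41 = -516 + 41 = -475$)
$- \frac{3851}{-10544} + \frac{40187}{h} = - \frac{3851}{-10544} + \frac{40187}{-475} = \left(-3851\right) \left(- \frac{1}{10544}\right) + 40187 \left(- \frac{1}{475}\right) = \frac{3851}{10544} - \frac{40187}{475} = - \frac{421902503}{5008400}$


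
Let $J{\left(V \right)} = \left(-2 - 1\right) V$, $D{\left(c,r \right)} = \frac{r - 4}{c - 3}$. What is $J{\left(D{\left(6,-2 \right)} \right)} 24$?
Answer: $144$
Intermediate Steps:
$D{\left(c,r \right)} = \frac{-4 + r}{-3 + c}$
$J{\left(V \right)} = - 3 V$
$J{\left(D{\left(6,-2 \right)} \right)} 24 = - 3 \frac{-4 - 2}{-3 + 6} \cdot 24 = - 3 \cdot \frac{1}{3} \left(-6\right) 24 = \left(-3\right) \left(-2\right) 24 = 6 \cdot 24 = 144$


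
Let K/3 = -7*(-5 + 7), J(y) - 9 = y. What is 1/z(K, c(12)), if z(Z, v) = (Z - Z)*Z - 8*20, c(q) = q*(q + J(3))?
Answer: -1/160 ≈ -0.0062500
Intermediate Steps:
J(y) = 9 + y
K = -42 (K = 3*(-7*(-5 + 7)) = 3*(-7*2) = 3*(-14) = -42)
c(q) = q*(12 + q) (c(q) = q*(q + (9 + 3)) = q*(q + 12) = q*(12 + q))
z(Z, v) = -160 (z(Z, v) = 0*Z - 160 = 0 - 160 = -160)
1/z(K, c(12)) = 1/(-160) = -1/160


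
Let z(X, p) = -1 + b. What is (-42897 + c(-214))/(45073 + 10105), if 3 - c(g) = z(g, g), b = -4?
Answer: -42889/55178 ≈ -0.77728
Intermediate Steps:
z(X, p) = -5 (z(X, p) = -1 - 4 = -5)
c(g) = 8 (c(g) = 3 - 1*(-5) = 3 + 5 = 8)
(-42897 + c(-214))/(45073 + 10105) = (-42897 + 8)/(45073 + 10105) = -42889/55178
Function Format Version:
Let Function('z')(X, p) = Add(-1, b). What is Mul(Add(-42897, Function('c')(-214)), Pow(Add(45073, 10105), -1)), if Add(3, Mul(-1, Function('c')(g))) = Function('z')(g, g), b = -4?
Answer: Rational(-42889, 55178) ≈ -0.77728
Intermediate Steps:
Function('z')(X, p) = -5 (Function('z')(X, p) = Add(-1, -4) = -5)
Function('c')(g) = 8 (Function('c')(g) = Add(3, Mul(-1, -5)) = Add(3, 5) = 8)
Mul(Add(-42897, Function('c')(-214)), Pow(Add(45073, 10105), -1)) = Mul(Add(-42897, 8), Pow(Add(45073, 10105), -1)) = Mul(-42889, Pow(55178, -1)) = Mul(-42889, Rational(1, 55178)) = Rational(-42889, 55178)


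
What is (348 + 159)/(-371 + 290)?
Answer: -169/27 ≈ -6.2593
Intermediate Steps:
(348 + 159)/(-371 + 290) = 507/(-81) = 507*(-1/81) = -169/27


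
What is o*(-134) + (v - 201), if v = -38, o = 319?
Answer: -42985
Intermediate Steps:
o*(-134) + (v - 201) = 319*(-134) + (-38 - 201) = -42746 - 239 = -42985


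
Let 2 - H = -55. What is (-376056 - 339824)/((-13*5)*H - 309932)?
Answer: 715880/313637 ≈ 2.2825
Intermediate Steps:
H = 57 (H = 2 - 1*(-55) = 2 + 55 = 57)
(-376056 - 339824)/((-13*5)*H - 309932) = (-376056 - 339824)/(-13*5*57 - 309932) = -715880/(-65*57 - 309932) = -715880/(-3705 - 309932) = -715880/(-313637) = -715880*(-1/313637) = 715880/313637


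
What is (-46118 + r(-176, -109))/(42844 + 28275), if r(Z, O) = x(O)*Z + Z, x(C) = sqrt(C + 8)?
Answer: -46294/71119 - 176*I*sqrt(101)/71119 ≈ -0.65094 - 0.024871*I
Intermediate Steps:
x(C) = sqrt(8 + C)
r(Z, O) = Z + Z*sqrt(8 + O) (r(Z, O) = sqrt(8 + O)*Z + Z = Z*sqrt(8 + O) + Z = Z + Z*sqrt(8 + O))
(-46118 + r(-176, -109))/(42844 + 28275) = (-46118 - 176*(1 + sqrt(8 - 109)))/(42844 + 28275) = (-46118 - 176*(1 + sqrt(-101)))/71119 = (-46118 - 176*(1 + I*sqrt(101)))*(1/71119) = (-46118 + (-176 - 176*I*sqrt(101)))*(1/71119) = (-46294 - 176*I*sqrt(101))*(1/71119) = -46294/71119 - 176*I*sqrt(101)/71119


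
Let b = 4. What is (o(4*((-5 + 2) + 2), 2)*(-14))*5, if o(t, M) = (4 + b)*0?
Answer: 0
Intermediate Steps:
o(t, M) = 0 (o(t, M) = (4 + 4)*0 = 8*0 = 0)
(o(4*((-5 + 2) + 2), 2)*(-14))*5 = (0*(-14))*5 = 0*5 = 0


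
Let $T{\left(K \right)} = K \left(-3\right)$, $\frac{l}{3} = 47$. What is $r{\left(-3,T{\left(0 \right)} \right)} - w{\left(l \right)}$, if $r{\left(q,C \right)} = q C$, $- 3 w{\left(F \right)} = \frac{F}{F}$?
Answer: $\frac{1}{3} \approx 0.33333$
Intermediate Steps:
$l = 141$ ($l = 3 \cdot 47 = 141$)
$w{\left(F \right)} = - \frac{1}{3}$ ($w{\left(F \right)} = - \frac{F \frac{1}{F}}{3} = \left(- \frac{1}{3}\right) 1 = - \frac{1}{3}$)
$T{\left(K \right)} = - 3 K$
$r{\left(q,C \right)} = C q$
$r{\left(-3,T{\left(0 \right)} \right)} - w{\left(l \right)} = \left(-3\right) 0 \left(-3\right) - - \frac{1}{3} = 0 \left(-3\right) + \frac{1}{3} = 0 + \frac{1}{3} = \frac{1}{3}$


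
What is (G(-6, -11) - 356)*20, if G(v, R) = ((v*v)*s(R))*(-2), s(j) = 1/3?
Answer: -7600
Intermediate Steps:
s(j) = ⅓
G(v, R) = -2*v²/3 (G(v, R) = ((v*v)*(⅓))*(-2) = (v²*(⅓))*(-2) = (v²/3)*(-2) = -2*v²/3)
(G(-6, -11) - 356)*20 = (-⅔*(-6)² - 356)*20 = (-⅔*36 - 356)*20 = (-24 - 356)*20 = -380*20 = -7600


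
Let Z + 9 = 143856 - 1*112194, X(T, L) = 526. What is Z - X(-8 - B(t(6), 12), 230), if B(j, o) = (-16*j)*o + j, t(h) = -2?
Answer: 31127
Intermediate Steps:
B(j, o) = j - 16*j*o (B(j, o) = -16*j*o + j = j - 16*j*o)
Z = 31653 (Z = -9 + (143856 - 1*112194) = -9 + (143856 - 112194) = -9 + 31662 = 31653)
Z - X(-8 - B(t(6), 12), 230) = 31653 - 1*526 = 31653 - 526 = 31127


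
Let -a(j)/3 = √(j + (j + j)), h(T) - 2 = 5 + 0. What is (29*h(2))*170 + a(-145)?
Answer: 34510 - 3*I*√435 ≈ 34510.0 - 62.57*I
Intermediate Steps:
h(T) = 7 (h(T) = 2 + (5 + 0) = 2 + 5 = 7)
a(j) = -3*√3*√j (a(j) = -3*√(j + (j + j)) = -3*√(j + 2*j) = -3*√3*√j)
(29*h(2))*170 + a(-145) = (29*7)*170 - 3*√3*√(-145) = 203*170 - 3*√3*I*√145 = 34510 - 3*I*√435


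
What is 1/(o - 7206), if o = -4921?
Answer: -1/12127 ≈ -8.2461e-5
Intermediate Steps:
1/(o - 7206) = 1/(-4921 - 7206) = 1/(-12127) = -1/12127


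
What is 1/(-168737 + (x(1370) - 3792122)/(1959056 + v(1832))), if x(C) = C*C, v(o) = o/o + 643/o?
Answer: -3588993067/605599431833083 ≈ -5.9263e-6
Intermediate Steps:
v(o) = 1 + 643/o
x(C) = C²
1/(-168737 + (x(1370) - 3792122)/(1959056 + v(1832))) = 1/(-168737 + (1370² - 3792122)/(1959056 + (643 + 1832)/1832)) = 1/(-168737 + (1876900 - 3792122)/(1959056 + (1/1832)*2475)) = 1/(-168737 - 1915222/(1959056 + 2475/1832)) = 1/(-168737 - 1915222/3588993067/1832) = 1/(-168737 - 1915222*1832/3588993067) = 1/(-168737 - 3508686704/3588993067) = 1/(-605599431833083/3588993067) = -3588993067/605599431833083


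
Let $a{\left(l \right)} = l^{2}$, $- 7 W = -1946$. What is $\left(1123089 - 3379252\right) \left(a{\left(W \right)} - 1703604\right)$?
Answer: $3669243010160$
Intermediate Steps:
$W = 278$ ($W = \left(- \frac{1}{7}\right) \left(-1946\right) = 278$)
$\left(1123089 - 3379252\right) \left(a{\left(W \right)} - 1703604\right) = \left(1123089 - 3379252\right) \left(278^{2} - 1703604\right) = - 2256163 \left(77284 - 1703604\right) = \left(-2256163\right) \left(-1626320\right) = 3669243010160$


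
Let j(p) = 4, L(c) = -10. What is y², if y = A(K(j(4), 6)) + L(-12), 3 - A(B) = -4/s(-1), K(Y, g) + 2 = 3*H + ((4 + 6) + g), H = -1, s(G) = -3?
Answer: 625/9 ≈ 69.444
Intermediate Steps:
K(Y, g) = 5 + g (K(Y, g) = -2 + (3*(-1) + ((4 + 6) + g)) = -2 + (-3 + (10 + g)) = -2 + (7 + g) = 5 + g)
A(B) = 5/3 (A(B) = 3 - (-4)/(-3) = 3 - (-4)*(-1)/3 = 3 - 1*4/3 = 3 - 4/3 = 5/3)
y = -25/3 (y = 5/3 - 10 = -25/3 ≈ -8.3333)
y² = (-25/3)² = 625/9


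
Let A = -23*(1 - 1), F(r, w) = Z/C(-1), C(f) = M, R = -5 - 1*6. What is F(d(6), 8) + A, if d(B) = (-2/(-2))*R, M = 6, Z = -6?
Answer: -1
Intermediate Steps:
R = -11 (R = -5 - 6 = -11)
C(f) = 6
d(B) = -11 (d(B) = -2/(-2)*(-11) = -2*(-1/2)*(-11) = 1*(-11) = -11)
F(r, w) = -1 (F(r, w) = -6/6 = -6*1/6 = -1)
A = 0 (A = -23*0 = 0)
F(d(6), 8) + A = -1 + 0 = -1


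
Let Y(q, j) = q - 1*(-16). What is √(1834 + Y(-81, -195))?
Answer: √1769 ≈ 42.059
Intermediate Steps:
Y(q, j) = 16 + q (Y(q, j) = q + 16 = 16 + q)
√(1834 + Y(-81, -195)) = √(1834 + (16 - 81)) = √(1834 - 65) = √1769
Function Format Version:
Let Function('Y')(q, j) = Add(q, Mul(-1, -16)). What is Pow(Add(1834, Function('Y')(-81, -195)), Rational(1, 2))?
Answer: Pow(1769, Rational(1, 2)) ≈ 42.059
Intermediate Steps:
Function('Y')(q, j) = Add(16, q) (Function('Y')(q, j) = Add(q, 16) = Add(16, q))
Pow(Add(1834, Function('Y')(-81, -195)), Rational(1, 2)) = Pow(Add(1834, Add(16, -81)), Rational(1, 2)) = Pow(Add(1834, -65), Rational(1, 2)) = Pow(1769, Rational(1, 2))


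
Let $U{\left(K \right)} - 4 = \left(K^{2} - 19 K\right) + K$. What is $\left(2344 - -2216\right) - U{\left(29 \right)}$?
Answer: $4237$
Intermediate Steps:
$U{\left(K \right)} = 4 + K^{2} - 18 K$ ($U{\left(K \right)} = 4 + \left(\left(K^{2} - 19 K\right) + K\right) = 4 + \left(K^{2} - 18 K\right) = 4 + K^{2} - 18 K$)
$\left(2344 - -2216\right) - U{\left(29 \right)} = \left(2344 - -2216\right) - \left(4 + 29^{2} - 522\right) = \left(2344 + 2216\right) - \left(4 + 841 - 522\right) = 4560 - 323 = 4237$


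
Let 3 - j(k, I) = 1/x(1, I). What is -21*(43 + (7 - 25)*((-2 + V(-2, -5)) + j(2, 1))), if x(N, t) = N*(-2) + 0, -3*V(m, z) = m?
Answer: -84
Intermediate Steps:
V(m, z) = -m/3
x(N, t) = -2*N (x(N, t) = -2*N + 0 = -2*N)
j(k, I) = 7/2 (j(k, I) = 3 - 1/((-2*1)) = 3 - 1/(-2) = 3 - 1*(-½) = 3 + ½ = 7/2)
-21*(43 + (7 - 25)*((-2 + V(-2, -5)) + j(2, 1))) = -21*(43 + (7 - 25)*((-2 - ⅓*(-2)) + 7/2)) = -21*(43 - 18*((-2 + ⅔) + 7/2)) = -21*(43 - 18*(-4/3 + 7/2)) = -21*(43 - 18*13/6) = -21*(43 - 39) = -21*4 = -84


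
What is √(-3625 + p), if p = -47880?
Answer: I*√51505 ≈ 226.95*I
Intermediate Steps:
√(-3625 + p) = √(-3625 - 47880) = √(-51505) = I*√51505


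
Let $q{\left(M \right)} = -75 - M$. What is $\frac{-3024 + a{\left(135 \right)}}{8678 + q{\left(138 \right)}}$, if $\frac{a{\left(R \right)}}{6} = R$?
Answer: $- \frac{2214}{8465} \approx -0.26155$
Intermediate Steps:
$a{\left(R \right)} = 6 R$
$\frac{-3024 + a{\left(135 \right)}}{8678 + q{\left(138 \right)}} = \frac{-3024 + 6 \cdot 135}{8678 - 213} = \frac{-3024 + 810}{8678 - 213} = - \frac{2214}{8678 - 213} = - \frac{2214}{8465}$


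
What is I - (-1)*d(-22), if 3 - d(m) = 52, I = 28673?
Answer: 28624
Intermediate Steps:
d(m) = -49 (d(m) = 3 - 1*52 = 3 - 52 = -49)
I - (-1)*d(-22) = 28673 - (-1)*(-49) = 28673 - 1*49 = 28673 - 49 = 28624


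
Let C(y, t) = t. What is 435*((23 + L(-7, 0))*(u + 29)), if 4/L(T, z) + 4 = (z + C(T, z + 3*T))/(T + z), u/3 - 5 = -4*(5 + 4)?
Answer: -528960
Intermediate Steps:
u = -93 (u = 15 + 3*(-4*(5 + 4)) = 15 + 3*(-4*9) = 15 + 3*(-36) = 15 - 108 = -93)
L(T, z) = 4/(-4 + (2*z + 3*T)/(T + z)) (L(T, z) = 4/(-4 + (z + (z + 3*T))/(T + z)) = 4/(-4 + (2*z + 3*T)/(T + z)))
435*((23 + L(-7, 0))*(u + 29)) = 435*((23 + 4*(-1*(-7) - 1*0)/(-7 + 2*0))*(-93 + 29)) = 435*((23 + 4*(7 + 0)/(-7 + 0))*(-64)) = 435*((23 + 4*7/(-7))*(-64)) = 435*((23 + 4*(-⅐)*7)*(-64)) = 435*((23 - 4)*(-64)) = 435*(19*(-64)) = 435*(-1216) = -528960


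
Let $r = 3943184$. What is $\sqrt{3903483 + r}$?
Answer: $\sqrt{7846667} \approx 2801.2$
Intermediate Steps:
$\sqrt{3903483 + r} = \sqrt{3903483 + 3943184} = \sqrt{7846667}$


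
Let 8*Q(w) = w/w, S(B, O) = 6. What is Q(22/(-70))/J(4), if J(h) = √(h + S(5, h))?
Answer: √10/80 ≈ 0.039528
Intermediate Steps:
Q(w) = ⅛ (Q(w) = (w/w)/8 = (⅛)*1 = ⅛)
J(h) = √(6 + h) (J(h) = √(h + 6) = √(6 + h))
Q(22/(-70))/J(4) = 1/(8*(√(6 + 4))) = 1/(8*(√10)) = (√10/10)/8 = √10/80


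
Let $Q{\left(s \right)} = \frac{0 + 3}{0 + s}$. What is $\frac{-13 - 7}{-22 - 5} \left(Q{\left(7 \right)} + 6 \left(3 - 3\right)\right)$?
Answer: $\frac{20}{63} \approx 0.31746$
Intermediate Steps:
$Q{\left(s \right)} = \frac{3}{s}$ ($Q{\left(s \right)} = \frac{1}{s} 3 = \frac{3}{s}$)
$\frac{-13 - 7}{-22 - 5} \left(Q{\left(7 \right)} + 6 \left(3 - 3\right)\right) = \frac{-13 - 7}{-22 - 5} \left(\frac{3}{7} + 6 \left(3 - 3\right)\right) = - \frac{20}{-27} \left(3 \cdot \frac{1}{7} + 6 \cdot 0\right) = \left(-20\right) \left(- \frac{1}{27}\right) \left(\frac{3}{7} + 0\right) = \frac{20}{27} \cdot \frac{3}{7} = \frac{20}{63}$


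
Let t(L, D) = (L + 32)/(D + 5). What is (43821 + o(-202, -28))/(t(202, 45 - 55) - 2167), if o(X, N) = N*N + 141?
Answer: -223730/11069 ≈ -20.212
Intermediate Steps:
o(X, N) = 141 + N² (o(X, N) = N² + 141 = 141 + N²)
t(L, D) = (32 + L)/(5 + D)
(43821 + o(-202, -28))/(t(202, 45 - 55) - 2167) = (43821 + (141 + (-28)²))/((32 + 202)/(5 + (45 - 55)) - 2167) = (43821 + (141 + 784))/(234/(5 - 10) - 2167) = (43821 + 925)/(234/(-5) - 2167) = 44746/(-⅕*234 - 2167) = 44746/(-234/5 - 2167) = 44746/(-11069/5) = 44746*(-5/11069) = -223730/11069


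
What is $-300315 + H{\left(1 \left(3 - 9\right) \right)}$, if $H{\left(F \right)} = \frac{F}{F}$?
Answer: $-300314$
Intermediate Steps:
$H{\left(F \right)} = 1$
$-300315 + H{\left(1 \left(3 - 9\right) \right)} = -300315 + 1 = -300314$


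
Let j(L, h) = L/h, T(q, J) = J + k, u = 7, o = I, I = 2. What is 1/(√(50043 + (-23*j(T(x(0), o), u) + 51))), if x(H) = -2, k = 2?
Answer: √2453962/350566 ≈ 0.0044685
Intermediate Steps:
o = 2
T(q, J) = 2 + J (T(q, J) = J + 2 = 2 + J)
1/(√(50043 + (-23*j(T(x(0), o), u) + 51))) = 1/(√(50043 + (-23*(2 + 2)/7 + 51))) = 1/(√(50043 + (-92/7 + 51))) = 1/(√(50043 + 265/7)) = 1/(√(350566/7)) = 1/(√2453962/7) = √2453962/350566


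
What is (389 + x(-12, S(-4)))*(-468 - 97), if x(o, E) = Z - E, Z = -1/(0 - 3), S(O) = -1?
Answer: -661615/3 ≈ -2.2054e+5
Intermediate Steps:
Z = ⅓ (Z = -1/(-3) = -⅓*(-1) = ⅓ ≈ 0.33333)
x(o, E) = ⅓ - E
(389 + x(-12, S(-4)))*(-468 - 97) = (389 + (⅓ - 1*(-1)))*(-468 - 97) = (389 + (⅓ + 1))*(-565) = (389 + 4/3)*(-565) = (1171/3)*(-565) = -661615/3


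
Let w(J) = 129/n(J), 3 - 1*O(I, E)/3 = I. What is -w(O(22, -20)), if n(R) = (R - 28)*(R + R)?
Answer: -43/3230 ≈ -0.013313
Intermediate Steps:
O(I, E) = 9 - 3*I
n(R) = 2*R*(-28 + R) (n(R) = (-28 + R)*(2*R) = 2*R*(-28 + R))
w(J) = 129/(2*J*(-28 + J)) (w(J) = 129/((2*J*(-28 + J))) = 129*(1/(2*J*(-28 + J))) = 129/(2*J*(-28 + J)))
-w(O(22, -20)) = -129/(2*(9 - 3*22)*(-28 + (9 - 3*22))) = -129/(2*(9 - 66)*(-28 + (9 - 66))) = -129/(2*(-57)*(-28 - 57)) = -129*(-1)/(2*57*(-85)) = -129*(-1)*(-1)/(2*57*85) = -1*43/3230 = -43/3230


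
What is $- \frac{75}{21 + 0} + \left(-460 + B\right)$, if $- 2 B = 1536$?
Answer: $- \frac{8621}{7} \approx -1231.6$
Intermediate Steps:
$B = -768$ ($B = \left(- \frac{1}{2}\right) 1536 = -768$)
$- \frac{75}{21 + 0} + \left(-460 + B\right) = - \frac{75}{21 + 0} - 1228 = - \frac{75}{21} - 1228 = \left(-75\right) \frac{1}{21} - 1228 = - \frac{25}{7} - 1228 = - \frac{8621}{7}$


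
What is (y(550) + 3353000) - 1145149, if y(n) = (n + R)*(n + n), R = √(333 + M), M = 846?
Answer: 2812851 + 3300*√131 ≈ 2.8506e+6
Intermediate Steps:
R = 3*√131 (R = √(333 + 846) = √1179 = 3*√131 ≈ 34.337)
y(n) = 2*n*(n + 3*√131) (y(n) = (n + 3*√131)*(n + n) = (n + 3*√131)*(2*n) = 2*n*(n + 3*√131))
(y(550) + 3353000) - 1145149 = (2*550*(550 + 3*√131) + 3353000) - 1145149 = ((605000 + 3300*√131) + 3353000) - 1145149 = (3958000 + 3300*√131) - 1145149 = 2812851 + 3300*√131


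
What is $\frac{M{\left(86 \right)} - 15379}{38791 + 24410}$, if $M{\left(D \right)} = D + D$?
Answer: $- \frac{5069}{21067} \approx -0.24061$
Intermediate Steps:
$M{\left(D \right)} = 2 D$
$\frac{M{\left(86 \right)} - 15379}{38791 + 24410} = \frac{2 \cdot 86 - 15379}{38791 + 24410} = \frac{172 - 15379}{63201} = \left(-15207\right) \frac{1}{63201} = - \frac{5069}{21067}$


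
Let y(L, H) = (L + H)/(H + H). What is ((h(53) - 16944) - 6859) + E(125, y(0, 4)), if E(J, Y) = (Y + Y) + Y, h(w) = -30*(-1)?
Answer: -47543/2 ≈ -23772.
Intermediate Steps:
h(w) = 30
y(L, H) = (H + L)/(2*H) (y(L, H) = (H + L)/((2*H)) = (H + L)*(1/(2*H)) = (H + L)/(2*H))
E(J, Y) = 3*Y (E(J, Y) = 2*Y + Y = 3*Y)
((h(53) - 16944) - 6859) + E(125, y(0, 4)) = ((30 - 16944) - 6859) + 3*((½)*(4 + 0)/4) = (-16914 - 6859) + 3*((½)*(¼)*4) = -23773 + 3*(½) = -23773 + 3/2 = -47543/2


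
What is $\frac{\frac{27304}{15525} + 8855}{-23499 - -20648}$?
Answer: $- \frac{137501179}{44261775} \approx -3.1065$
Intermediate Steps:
$\frac{\frac{27304}{15525} + 8855}{-23499 - -20648} = \frac{27304 \cdot \frac{1}{15525} + 8855}{-23499 + 20648} = \frac{\frac{27304}{15525} + 8855}{-2851} = \frac{137501179}{15525} \left(- \frac{1}{2851}\right) = - \frac{137501179}{44261775}$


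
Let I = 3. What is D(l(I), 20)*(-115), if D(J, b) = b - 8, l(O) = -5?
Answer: -1380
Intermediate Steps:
D(J, b) = -8 + b
D(l(I), 20)*(-115) = (-8 + 20)*(-115) = 12*(-115) = -1380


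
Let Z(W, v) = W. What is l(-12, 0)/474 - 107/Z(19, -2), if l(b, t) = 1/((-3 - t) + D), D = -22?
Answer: -1267969/225150 ≈ -5.6317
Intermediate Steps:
l(b, t) = 1/(-25 - t) (l(b, t) = 1/((-3 - t) - 22) = 1/(-25 - t))
l(-12, 0)/474 - 107/Z(19, -2) = -1/(25 + 0)/474 - 107/19 = -1/25*(1/474) - 107*1/19 = -1*1/25*(1/474) - 107/19 = -1/25*1/474 - 107/19 = -1/11850 - 107/19 = -1267969/225150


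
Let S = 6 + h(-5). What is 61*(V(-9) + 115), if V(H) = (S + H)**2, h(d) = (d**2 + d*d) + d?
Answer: 114619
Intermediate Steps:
h(d) = d + 2*d**2 (h(d) = (d**2 + d**2) + d = 2*d**2 + d = d + 2*d**2)
S = 51 (S = 6 - 5*(1 + 2*(-5)) = 6 - 5*(1 - 10) = 6 - 5*(-9) = 6 + 45 = 51)
V(H) = (51 + H)**2
61*(V(-9) + 115) = 61*((51 - 9)**2 + 115) = 61*(42**2 + 115) = 61*(1764 + 115) = 61*1879 = 114619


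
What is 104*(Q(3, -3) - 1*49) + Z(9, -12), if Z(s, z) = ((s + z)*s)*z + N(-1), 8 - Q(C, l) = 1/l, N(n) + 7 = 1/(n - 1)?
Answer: -23477/6 ≈ -3912.8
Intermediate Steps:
N(n) = -7 + 1/(-1 + n) (N(n) = -7 + 1/(n - 1) = -7 + 1/(-1 + n))
Q(C, l) = 8 - 1/l
Z(s, z) = -15/2 + s*z*(s + z) (Z(s, z) = ((s + z)*s)*z + (8 - 7*(-1))/(-1 - 1) = (s*(s + z))*z + (8 + 7)/(-2) = s*z*(s + z) - 1/2*15 = s*z*(s + z) - 15/2 = -15/2 + s*z*(s + z))
104*(Q(3, -3) - 1*49) + Z(9, -12) = 104*((8 - 1/(-3)) - 1*49) + (-15/2 + 9*(-12)**2 - 12*9**2) = 104*((8 - 1*(-1/3)) - 49) + (-15/2 + 9*144 - 12*81) = 104*((8 + 1/3) - 49) + (-15/2 + 1296 - 972) = 104*(25/3 - 49) + 633/2 = 104*(-122/3) + 633/2 = -12688/3 + 633/2 = -23477/6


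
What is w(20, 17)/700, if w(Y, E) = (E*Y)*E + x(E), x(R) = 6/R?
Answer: 7019/850 ≈ 8.2576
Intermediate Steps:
w(Y, E) = 6/E + Y*E² (w(Y, E) = (E*Y)*E + 6/E = Y*E² + 6/E = 6/E + Y*E²)
w(20, 17)/700 = ((6 + 20*17³)/17)/700 = ((6 + 20*4913)/17)*(1/700) = ((6 + 98260)/17)*(1/700) = ((1/17)*98266)*(1/700) = (98266/17)*(1/700) = 7019/850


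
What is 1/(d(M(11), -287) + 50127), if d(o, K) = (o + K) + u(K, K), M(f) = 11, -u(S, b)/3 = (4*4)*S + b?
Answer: 1/64488 ≈ 1.5507e-5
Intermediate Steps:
u(S, b) = -48*S - 3*b (u(S, b) = -3*((4*4)*S + b) = -3*(16*S + b) = -3*(b + 16*S) = -48*S - 3*b)
d(o, K) = o - 50*K (d(o, K) = (o + K) + (-48*K - 3*K) = (K + o) - 51*K = o - 50*K)
1/(d(M(11), -287) + 50127) = 1/((11 - 50*(-287)) + 50127) = 1/((11 + 14350) + 50127) = 1/(14361 + 50127) = 1/64488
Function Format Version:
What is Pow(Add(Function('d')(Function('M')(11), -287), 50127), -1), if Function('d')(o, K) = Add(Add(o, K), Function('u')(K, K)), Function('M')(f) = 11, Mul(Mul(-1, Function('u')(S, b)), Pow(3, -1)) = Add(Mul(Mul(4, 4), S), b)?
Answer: Rational(1, 64488) ≈ 1.5507e-5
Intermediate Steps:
Function('u')(S, b) = Add(Mul(-48, S), Mul(-3, b)) (Function('u')(S, b) = Mul(-3, Add(Mul(Mul(4, 4), S), b)) = Mul(-3, Add(Mul(16, S), b)) = Mul(-3, Add(b, Mul(16, S))) = Add(Mul(-48, S), Mul(-3, b)))
Function('d')(o, K) = Add(o, Mul(-50, K)) (Function('d')(o, K) = Add(Add(o, K), Add(Mul(-48, K), Mul(-3, K))) = Add(Add(K, o), Mul(-51, K)) = Add(o, Mul(-50, K)))
Pow(Add(Function('d')(Function('M')(11), -287), 50127), -1) = Pow(Add(Add(11, Mul(-50, -287)), 50127), -1) = Pow(Add(Add(11, 14350), 50127), -1) = Pow(Add(14361, 50127), -1) = Pow(64488, -1) = Rational(1, 64488)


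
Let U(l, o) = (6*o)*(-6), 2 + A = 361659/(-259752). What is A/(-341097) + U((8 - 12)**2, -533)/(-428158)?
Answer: -94427309555651/2107503758847064 ≈ -0.044805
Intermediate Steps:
A = -293721/86584 (A = -2 + 361659/(-259752) = -2 + 361659*(-1/259752) = -2 - 120553/86584 = -293721/86584 ≈ -3.3923)
U(l, o) = -36*o
A/(-341097) + U((8 - 12)**2, -533)/(-428158) = -293721/86584/(-341097) - 36*(-533)/(-428158) = -293721/86584*(-1/341097) + 19188*(-1/428158) = 97907/9844514216 - 9594/214079 = -94427309555651/2107503758847064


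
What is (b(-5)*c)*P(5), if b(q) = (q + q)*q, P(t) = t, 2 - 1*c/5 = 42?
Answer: -50000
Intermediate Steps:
c = -200 (c = 10 - 5*42 = 10 - 210 = -200)
b(q) = 2*q**2 (b(q) = (2*q)*q = 2*q**2)
(b(-5)*c)*P(5) = ((2*(-5)**2)*(-200))*5 = ((2*25)*(-200))*5 = (50*(-200))*5 = -10000*5 = -50000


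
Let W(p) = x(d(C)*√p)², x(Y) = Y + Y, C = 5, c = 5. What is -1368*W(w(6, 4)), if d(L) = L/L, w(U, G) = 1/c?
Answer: -5472/5 ≈ -1094.4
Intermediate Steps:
w(U, G) = ⅕ (w(U, G) = 1/5 = ⅕)
d(L) = 1
x(Y) = 2*Y
W(p) = 4*p (W(p) = (2*(1*√p))² = (2*√p)² = 4*p)
-1368*W(w(6, 4)) = -5472/5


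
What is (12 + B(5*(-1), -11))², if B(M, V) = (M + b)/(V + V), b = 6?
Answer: 69169/484 ≈ 142.91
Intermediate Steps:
B(M, V) = (6 + M)/(2*V) (B(M, V) = (M + 6)/(V + V) = (6 + M)/((2*V)) = (6 + M)*(1/(2*V)) = (6 + M)/(2*V))
(12 + B(5*(-1), -11))² = (12 + (½)*(6 + 5*(-1))/(-11))² = (12 + (½)*(-1/11)*(6 - 5))² = (12 + (½)*(-1/11)*1)² = (12 - 1/22)² = (263/22)² = 69169/484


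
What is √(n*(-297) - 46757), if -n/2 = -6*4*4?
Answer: I*√103781 ≈ 322.15*I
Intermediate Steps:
n = 192 (n = -(-2)*(6*4)*4 = -(-2)*24*4 = -(-2)*96 = -2*(-96) = 192)
√(n*(-297) - 46757) = √(192*(-297) - 46757) = √(-57024 - 46757) = √(-103781) = I*√103781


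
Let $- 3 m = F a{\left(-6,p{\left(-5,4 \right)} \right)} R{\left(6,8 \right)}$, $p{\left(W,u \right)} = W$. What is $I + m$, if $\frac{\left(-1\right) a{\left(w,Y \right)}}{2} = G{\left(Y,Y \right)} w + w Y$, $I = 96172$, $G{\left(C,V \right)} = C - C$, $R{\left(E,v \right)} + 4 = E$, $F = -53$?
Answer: $94052$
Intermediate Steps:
$R{\left(E,v \right)} = -4 + E$
$G{\left(C,V \right)} = 0$
$a{\left(w,Y \right)} = - 2 Y w$ ($a{\left(w,Y \right)} = - 2 \left(0 w + w Y\right) = - 2 \left(0 + Y w\right) = - 2 Y w$)
$m = -2120$ ($m = - \frac{- 53 \left(\left(-2\right) \left(-5\right) \left(-6\right)\right) \left(-4 + 6\right)}{3} = - \frac{\left(-53\right) \left(-60\right) 2}{3} = - \frac{3180 \cdot 2}{3} = \left(- \frac{1}{3}\right) 6360 = -2120$)
$I + m = 96172 - 2120 = 94052$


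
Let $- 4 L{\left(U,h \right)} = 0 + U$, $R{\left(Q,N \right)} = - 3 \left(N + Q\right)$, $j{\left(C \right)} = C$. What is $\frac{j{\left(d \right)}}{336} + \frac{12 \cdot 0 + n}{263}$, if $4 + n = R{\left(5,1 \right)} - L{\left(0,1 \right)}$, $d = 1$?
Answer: $- \frac{7129}{88368} \approx -0.080674$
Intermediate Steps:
$R{\left(Q,N \right)} = - 3 N - 3 Q$
$L{\left(U,h \right)} = - \frac{U}{4}$ ($L{\left(U,h \right)} = - \frac{0 + U}{4} = - \frac{U}{4}$)
$n = -22$ ($n = -4 - \left(18 - 0\right) = -4 - 18 = -22$)
$\frac{j{\left(d \right)}}{336} + \frac{12 \cdot 0 + n}{263} = 1 \cdot \frac{1}{336} + \frac{12 \cdot 0 - 22}{263} = 1 \cdot \frac{1}{336} + \left(0 - 22\right) \frac{1}{263} = \frac{1}{336} - \frac{22}{263} = - \frac{7129}{88368}$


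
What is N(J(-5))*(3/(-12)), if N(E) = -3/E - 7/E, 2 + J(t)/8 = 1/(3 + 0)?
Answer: -3/16 ≈ -0.18750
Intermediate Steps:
J(t) = -40/3 (J(t) = -16 + 8/(3 + 0) = -16 + 8/3 = -40/3)
N(E) = -10/E
N(J(-5))*(3/(-12)) = (-10/(-40/3))*(3/(-12)) = (-10*(-3/40))*(3*(-1/12)) = (¾)*(-¼) = -3/16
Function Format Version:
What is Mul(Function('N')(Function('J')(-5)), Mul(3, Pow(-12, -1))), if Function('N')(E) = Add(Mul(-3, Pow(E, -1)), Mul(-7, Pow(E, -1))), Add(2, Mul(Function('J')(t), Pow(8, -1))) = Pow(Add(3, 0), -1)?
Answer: Rational(-3, 16) ≈ -0.18750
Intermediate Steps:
Function('J')(t) = Rational(-40, 3) (Function('J')(t) = Add(-16, Mul(8, Pow(Add(3, 0), -1))) = Add(-16, Mul(8, Pow(3, -1))) = Add(-16, Mul(8, Rational(1, 3))) = Add(-16, Rational(8, 3)) = Rational(-40, 3))
Function('N')(E) = Mul(-10, Pow(E, -1))
Mul(Function('N')(Function('J')(-5)), Mul(3, Pow(-12, -1))) = Mul(Mul(-10, Pow(Rational(-40, 3), -1)), Mul(3, Pow(-12, -1))) = Mul(Mul(-10, Rational(-3, 40)), Mul(3, Rational(-1, 12))) = Mul(Rational(3, 4), Rational(-1, 4)) = Rational(-3, 16)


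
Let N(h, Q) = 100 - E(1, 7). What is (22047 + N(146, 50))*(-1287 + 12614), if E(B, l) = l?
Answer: 250779780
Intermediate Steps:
N(h, Q) = 93 (N(h, Q) = 100 - 1*7 = 100 - 7 = 93)
(22047 + N(146, 50))*(-1287 + 12614) = (22047 + 93)*(-1287 + 12614) = 22140*11327 = 250779780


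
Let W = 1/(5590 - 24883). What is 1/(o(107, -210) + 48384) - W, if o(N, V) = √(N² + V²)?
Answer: 3274428419/45164062313751 - √55549/2340955907 ≈ 7.2400e-5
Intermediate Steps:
W = -1/19293 (W = 1/(-19293) = -1/19293 ≈ -5.1832e-5)
1/(o(107, -210) + 48384) - W = 1/(√(107² + (-210)²) + 48384) - 1*(-1/19293) = 1/(√(11449 + 44100) + 48384) + 1/19293 = 1/(√55549 + 48384) + 1/19293 = 1/(48384 + √55549) + 1/19293 = 1/19293 + 1/(48384 + √55549)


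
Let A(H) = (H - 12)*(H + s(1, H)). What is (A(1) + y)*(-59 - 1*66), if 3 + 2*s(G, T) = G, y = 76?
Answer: -9500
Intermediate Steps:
s(G, T) = -3/2 + G/2
A(H) = (-1 + H)*(-12 + H) (A(H) = (H - 12)*(H + (-3/2 + (½)*1)) = (-12 + H)*(H + (-3/2 + ½)) = (-12 + H)*(H - 1) = (-12 + H)*(-1 + H) = (-1 + H)*(-12 + H))
(A(1) + y)*(-59 - 1*66) = ((12 + 1² - 13*1) + 76)*(-59 - 1*66) = ((12 + 1 - 13) + 76)*(-59 - 66) = (0 + 76)*(-125) = 76*(-125) = -9500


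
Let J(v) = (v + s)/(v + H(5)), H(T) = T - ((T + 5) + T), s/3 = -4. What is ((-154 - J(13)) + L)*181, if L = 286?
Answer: 71495/3 ≈ 23832.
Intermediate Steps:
s = -12 (s = 3*(-4) = -12)
H(T) = -5 - T (H(T) = T - ((5 + T) + T) = T - (5 + 2*T) = T + (-5 - 2*T) = -5 - T)
J(v) = (-12 + v)/(-10 + v) (J(v) = (v - 12)/(v + (-5 - 1*5)) = (-12 + v)/(v + (-5 - 5)) = (-12 + v)/(v - 10) = (-12 + v)/(-10 + v))
((-154 - J(13)) + L)*181 = ((-154 - (-12 + 13)/(-10 + 13)) + 286)*181 = ((-154 - 1/3) + 286)*181 = ((-154 - 1*⅓) + 286)*181 = ((-154 - ⅓) + 286)*181 = (-463/3 + 286)*181 = (395/3)*181 = 71495/3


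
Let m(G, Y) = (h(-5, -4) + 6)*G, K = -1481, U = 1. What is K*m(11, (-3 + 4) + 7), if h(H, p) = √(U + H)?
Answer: -97746 - 32582*I ≈ -97746.0 - 32582.0*I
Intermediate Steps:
h(H, p) = √(1 + H)
m(G, Y) = G*(6 + 2*I) (m(G, Y) = (√(1 - 5) + 6)*G = (√(-4) + 6)*G = (2*I + 6)*G = (6 + 2*I)*G = G*(6 + 2*I))
K*m(11, (-3 + 4) + 7) = -2962*11*(3 + I) = -1481*(66 + 22*I) = -97746 - 32582*I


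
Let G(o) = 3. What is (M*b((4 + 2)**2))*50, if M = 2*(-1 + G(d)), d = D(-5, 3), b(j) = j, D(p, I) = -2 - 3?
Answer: 7200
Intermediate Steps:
D(p, I) = -5
d = -5
M = 4 (M = 2*(-1 + 3) = 2*2 = 4)
(M*b((4 + 2)**2))*50 = (4*(4 + 2)**2)*50 = (4*6**2)*50 = (4*36)*50 = 144*50 = 7200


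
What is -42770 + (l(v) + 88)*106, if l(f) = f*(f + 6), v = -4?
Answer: -34290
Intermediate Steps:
l(f) = f*(6 + f)
-42770 + (l(v) + 88)*106 = -42770 + (-4*(6 - 4) + 88)*106 = -42770 + (-4*2 + 88)*106 = -42770 + (-8 + 88)*106 = -42770 + 80*106 = -42770 + 8480 = -34290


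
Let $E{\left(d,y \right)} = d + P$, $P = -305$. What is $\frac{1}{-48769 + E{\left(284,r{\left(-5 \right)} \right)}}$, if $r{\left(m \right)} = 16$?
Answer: $- \frac{1}{48790} \approx -2.0496 \cdot 10^{-5}$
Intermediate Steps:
$E{\left(d,y \right)} = -305 + d$ ($E{\left(d,y \right)} = d - 305 = -305 + d$)
$\frac{1}{-48769 + E{\left(284,r{\left(-5 \right)} \right)}} = \frac{1}{-48769 + \left(-305 + 284\right)} = \frac{1}{-48769 - 21} = \frac{1}{-48790} = - \frac{1}{48790}$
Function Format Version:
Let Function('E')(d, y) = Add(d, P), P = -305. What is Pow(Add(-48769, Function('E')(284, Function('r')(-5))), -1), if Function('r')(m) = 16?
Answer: Rational(-1, 48790) ≈ -2.0496e-5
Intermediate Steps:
Function('E')(d, y) = Add(-305, d) (Function('E')(d, y) = Add(d, -305) = Add(-305, d))
Pow(Add(-48769, Function('E')(284, Function('r')(-5))), -1) = Pow(Add(-48769, Add(-305, 284)), -1) = Pow(Add(-48769, -21), -1) = Pow(-48790, -1) = Rational(-1, 48790)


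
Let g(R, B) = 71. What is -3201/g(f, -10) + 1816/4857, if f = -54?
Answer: -15418321/344847 ≈ -44.711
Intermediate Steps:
-3201/g(f, -10) + 1816/4857 = -3201/71 + 1816/4857 = -15418321/344847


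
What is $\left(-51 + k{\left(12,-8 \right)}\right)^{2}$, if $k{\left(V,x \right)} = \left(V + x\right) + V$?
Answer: $1225$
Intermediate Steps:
$k{\left(V,x \right)} = x + 2 V$
$\left(-51 + k{\left(12,-8 \right)}\right)^{2} = \left(-51 + \left(-8 + 2 \cdot 12\right)\right)^{2} = \left(-51 + \left(-8 + 24\right)\right)^{2} = \left(-51 + 16\right)^{2} = \left(-35\right)^{2} = 1225$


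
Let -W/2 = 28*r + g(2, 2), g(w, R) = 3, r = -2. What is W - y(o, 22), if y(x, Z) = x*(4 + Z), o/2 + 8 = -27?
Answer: 1926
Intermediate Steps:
o = -70 (o = -16 + 2*(-27) = -16 - 54 = -70)
W = 106 (W = -2*(28*(-2) + 3) = -2*(-56 + 3) = -2*(-53) = 106)
W - y(o, 22) = 106 - (-70)*(4 + 22) = 106 - (-70)*26 = 106 - 1*(-1820) = 106 + 1820 = 1926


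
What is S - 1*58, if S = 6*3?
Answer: -40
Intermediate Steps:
S = 18
S - 1*58 = 18 - 1*58 = 18 - 58 = -40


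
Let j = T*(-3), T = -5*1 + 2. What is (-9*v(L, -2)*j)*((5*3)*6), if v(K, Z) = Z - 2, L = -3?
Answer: 29160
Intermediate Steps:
T = -3 (T = -5 + 2 = -3)
v(K, Z) = -2 + Z
j = 9 (j = -3*(-3) = 9)
(-9*v(L, -2)*j)*((5*3)*6) = (-9*(-2 - 2)*9)*((5*3)*6) = (-(-36)*9)*(15*6) = -9*(-36)*90 = 324*90 = 29160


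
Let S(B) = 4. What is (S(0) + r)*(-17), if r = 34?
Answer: -646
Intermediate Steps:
(S(0) + r)*(-17) = (4 + 34)*(-17) = 38*(-17) = -646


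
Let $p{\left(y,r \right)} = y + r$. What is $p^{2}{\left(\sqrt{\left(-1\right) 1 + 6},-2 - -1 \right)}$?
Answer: $\left(1 - \sqrt{5}\right)^{2} \approx 1.5279$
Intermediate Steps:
$p{\left(y,r \right)} = r + y$
$p^{2}{\left(\sqrt{\left(-1\right) 1 + 6},-2 - -1 \right)} = \left(\left(-2 - -1\right) + \sqrt{\left(-1\right) 1 + 6}\right)^{2} = \left(\left(-2 + 1\right) + \sqrt{-1 + 6}\right)^{2} = \left(-1 + \sqrt{5}\right)^{2}$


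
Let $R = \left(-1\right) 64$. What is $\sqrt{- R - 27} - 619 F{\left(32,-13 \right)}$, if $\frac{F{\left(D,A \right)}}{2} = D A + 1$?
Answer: $513770 + \sqrt{37} \approx 5.1378 \cdot 10^{5}$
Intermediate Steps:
$R = -64$
$F{\left(D,A \right)} = 2 + 2 A D$ ($F{\left(D,A \right)} = 2 \left(D A + 1\right) = 2 \left(A D + 1\right) = 2 \left(1 + A D\right) = 2 + 2 A D$)
$\sqrt{- R - 27} - 619 F{\left(32,-13 \right)} = \sqrt{\left(-1\right) \left(-64\right) - 27} - 619 \left(2 + 2 \left(-13\right) 32\right) = \sqrt{64 - 27} - 619 \left(2 - 832\right) = \sqrt{37} - -513770 = \sqrt{37} + 513770 = 513770 + \sqrt{37}$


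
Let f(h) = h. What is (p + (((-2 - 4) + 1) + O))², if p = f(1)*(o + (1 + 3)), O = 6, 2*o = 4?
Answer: 49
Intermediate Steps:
o = 2 (o = (½)*4 = 2)
p = 6 (p = 1*(2 + (1 + 3)) = 1*(2 + 4) = 1*6 = 6)
(p + (((-2 - 4) + 1) + O))² = (6 + (((-2 - 4) + 1) + 6))² = (6 + ((-6 + 1) + 6))² = (6 + (-5 + 6))² = (6 + 1)² = 7² = 49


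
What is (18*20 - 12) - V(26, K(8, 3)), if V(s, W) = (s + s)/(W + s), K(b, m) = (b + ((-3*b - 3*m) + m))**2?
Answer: 88714/255 ≈ 347.90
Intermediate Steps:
K(b, m) = (-2*b - 2*m)**2 (K(b, m) = (b + (-3*b - 2*m))**2 = (-2*b - 2*m)**2)
V(s, W) = 2*s/(W + s) (V(s, W) = (2*s)/(W + s) = 2*s/(W + s))
(18*20 - 12) - V(26, K(8, 3)) = (18*20 - 12) - 2*26/(4*(8 + 3)**2 + 26) = (360 - 12) - 2*26/(4*11**2 + 26) = 348 - 2*26/(4*121 + 26) = 348 - 2*26/(484 + 26) = 348 - 2*26/510 = 348 - 1*26/255 = 348 - 26/255 = 88714/255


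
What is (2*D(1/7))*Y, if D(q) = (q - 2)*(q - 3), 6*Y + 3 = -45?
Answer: -4160/49 ≈ -84.898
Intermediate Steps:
Y = -8 (Y = -1/2 + (1/6)*(-45) = -1/2 - 15/2 = -8)
D(q) = (-3 + q)*(-2 + q) (D(q) = (-2 + q)*(-3 + q) = (-3 + q)*(-2 + q))
(2*D(1/7))*Y = (2*(6 + (1/7)**2 - 5/7))*(-8) = (2*(6 + (1/7)**2 - 5*1/7))*(-8) = (2*(6 + 1/49 - 5/7))*(-8) = (2*(260/49))*(-8) = (520/49)*(-8) = -4160/49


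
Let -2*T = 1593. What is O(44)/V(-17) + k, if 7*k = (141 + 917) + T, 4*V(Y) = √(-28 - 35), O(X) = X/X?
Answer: 523/14 - 4*I*√7/21 ≈ 37.357 - 0.50395*I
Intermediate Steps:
T = -1593/2 (T = -½*1593 = -1593/2 ≈ -796.50)
O(X) = 1
V(Y) = 3*I*√7/4 (V(Y) = √(-28 - 35)/4 = √(-63)/4 = (3*I*√7)/4 = 3*I*√7/4)
k = 523/14 (k = ((141 + 917) - 1593/2)/7 = (1058 - 1593/2)/7 = (⅐)*(523/2) = 523/14 ≈ 37.357)
O(44)/V(-17) + k = 1/(3*I*√7/4) + 523/14 = 1*(-4*I*√7/21) + 523/14 = -4*I*√7/21 + 523/14 = 523/14 - 4*I*√7/21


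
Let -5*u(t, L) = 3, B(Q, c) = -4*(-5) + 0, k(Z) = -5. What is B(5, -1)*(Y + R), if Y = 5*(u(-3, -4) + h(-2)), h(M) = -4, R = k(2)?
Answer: -560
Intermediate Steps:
R = -5
B(Q, c) = 20 (B(Q, c) = 20 + 0 = 20)
u(t, L) = -⅗ (u(t, L) = -⅕*3 = -⅗)
Y = -23 (Y = 5*(-⅗ - 4) = 5*(-23/5) = -23)
B(5, -1)*(Y + R) = 20*(-23 - 5) = 20*(-28) = -560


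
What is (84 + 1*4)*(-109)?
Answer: -9592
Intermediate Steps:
(84 + 1*4)*(-109) = (84 + 4)*(-109) = 88*(-109) = -9592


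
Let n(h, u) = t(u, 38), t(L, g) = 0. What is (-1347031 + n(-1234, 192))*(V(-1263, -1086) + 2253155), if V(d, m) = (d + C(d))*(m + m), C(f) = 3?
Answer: -6721516311125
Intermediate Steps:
n(h, u) = 0
V(d, m) = 2*m*(3 + d) (V(d, m) = (d + 3)*(m + m) = (3 + d)*(2*m) = 2*m*(3 + d))
(-1347031 + n(-1234, 192))*(V(-1263, -1086) + 2253155) = (-1347031 + 0)*(2*(-1086)*(3 - 1263) + 2253155) = -1347031*(2*(-1086)*(-1260) + 2253155) = -1347031*(2736720 + 2253155) = -1347031*4989875 = -6721516311125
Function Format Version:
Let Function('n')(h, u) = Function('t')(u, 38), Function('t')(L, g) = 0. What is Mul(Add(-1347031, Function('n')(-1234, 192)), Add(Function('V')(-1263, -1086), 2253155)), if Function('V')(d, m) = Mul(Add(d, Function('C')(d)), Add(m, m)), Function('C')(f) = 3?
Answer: -6721516311125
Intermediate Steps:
Function('n')(h, u) = 0
Function('V')(d, m) = Mul(2, m, Add(3, d)) (Function('V')(d, m) = Mul(Add(d, 3), Add(m, m)) = Mul(Add(3, d), Mul(2, m)) = Mul(2, m, Add(3, d)))
Mul(Add(-1347031, Function('n')(-1234, 192)), Add(Function('V')(-1263, -1086), 2253155)) = Mul(Add(-1347031, 0), Add(Mul(2, -1086, Add(3, -1263)), 2253155)) = Mul(-1347031, Add(Mul(2, -1086, -1260), 2253155)) = Mul(-1347031, Add(2736720, 2253155)) = Mul(-1347031, 4989875) = -6721516311125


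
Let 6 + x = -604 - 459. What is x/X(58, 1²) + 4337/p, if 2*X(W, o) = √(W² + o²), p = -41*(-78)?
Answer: 4337/3198 - 2138*√3365/3365 ≈ -35.500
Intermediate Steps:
x = -1069 (x = -6 + (-604 - 459) = -6 - 1063 = -1069)
p = 3198
X(W, o) = √(W² + o²)/2
x/X(58, 1²) + 4337/p = -1069*2/√(58² + (1²)²) + 4337/3198 = -1069*2/√(3364 + 1²) + 4337*(1/3198) = -1069*2/√(3364 + 1) + 4337/3198 = -1069*2*√3365/3365 + 4337/3198 = -2138*√3365/3365 + 4337/3198 = 4337/3198 - 2138*√3365/3365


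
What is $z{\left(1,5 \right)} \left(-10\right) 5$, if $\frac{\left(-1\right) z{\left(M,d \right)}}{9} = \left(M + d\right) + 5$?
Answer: $4950$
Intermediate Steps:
$z{\left(M,d \right)} = -45 - 9 M - 9 d$ ($z{\left(M,d \right)} = - 9 \left(\left(M + d\right) + 5\right) = - 9 \left(5 + M + d\right) = -45 - 9 M - 9 d$)
$z{\left(1,5 \right)} \left(-10\right) 5 = \left(-45 - 9 - 45\right) \left(-10\right) 5 = \left(-99\right) \left(-10\right) 5 = 990 \cdot 5 = 4950$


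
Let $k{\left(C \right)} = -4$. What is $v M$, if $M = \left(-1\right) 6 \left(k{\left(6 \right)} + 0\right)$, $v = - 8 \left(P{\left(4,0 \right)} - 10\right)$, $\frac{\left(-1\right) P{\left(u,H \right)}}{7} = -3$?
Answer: $-2112$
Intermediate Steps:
$P{\left(u,H \right)} = 21$ ($P{\left(u,H \right)} = \left(-7\right) \left(-3\right) = 21$)
$v = -88$ ($v = - 8 \left(21 - 10\right) = \left(-8\right) 11 = -88$)
$M = 24$ ($M = \left(-1\right) 6 \left(-4 + 0\right) = \left(-6\right) \left(-4\right) = 24$)
$v M = \left(-88\right) 24 = -2112$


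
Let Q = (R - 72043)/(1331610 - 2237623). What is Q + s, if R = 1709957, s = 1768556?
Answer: 1602333089314/906013 ≈ 1.7686e+6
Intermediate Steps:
Q = -1637914/906013 (Q = (1709957 - 72043)/(1331610 - 2237623) = 1637914/(-906013) = 1637914*(-1/906013) = -1637914/906013 ≈ -1.8078)
Q + s = -1637914/906013 + 1768556 = 1602333089314/906013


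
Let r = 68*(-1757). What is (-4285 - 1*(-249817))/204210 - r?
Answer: 4066406582/34035 ≈ 1.1948e+5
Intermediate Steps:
r = -119476
(-4285 - 1*(-249817))/204210 - r = (-4285 - 1*(-249817))/204210 - 1*(-119476) = (-4285 + 249817)*(1/204210) + 119476 = 245532*(1/204210) + 119476 = 40922/34035 + 119476 = 4066406582/34035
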